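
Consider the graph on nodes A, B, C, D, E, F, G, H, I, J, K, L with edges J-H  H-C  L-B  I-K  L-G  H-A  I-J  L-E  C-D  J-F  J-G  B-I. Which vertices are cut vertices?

Removing C increases the component count from 1 to 2, so C is a cut vertex.
Removing H increases the component count from 1 to 3, so H is a cut vertex.
Removing I increases the component count from 1 to 2, so I is a cut vertex.
Likewise J, L are cut vertices.
By contrast removing B leaves 1 component; it is not a cut vertex. No other vertex is a cut vertex either.

C, H, I, J, L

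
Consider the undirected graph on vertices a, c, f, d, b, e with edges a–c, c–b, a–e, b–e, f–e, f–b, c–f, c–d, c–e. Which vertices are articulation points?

Removing c increases the component count from 1 to 2, so c is a cut vertex.
By contrast removing f leaves 1 component; it is not a cut vertex. No other vertex is a cut vertex either.

c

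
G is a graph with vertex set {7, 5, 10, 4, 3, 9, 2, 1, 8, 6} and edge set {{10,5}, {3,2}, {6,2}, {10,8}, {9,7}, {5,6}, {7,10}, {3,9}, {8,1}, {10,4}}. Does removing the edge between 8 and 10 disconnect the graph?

Removing 8 - 10 leaves no path between 8 and 10: the component count goes from 1 to 2. So it is a bridge.

Yes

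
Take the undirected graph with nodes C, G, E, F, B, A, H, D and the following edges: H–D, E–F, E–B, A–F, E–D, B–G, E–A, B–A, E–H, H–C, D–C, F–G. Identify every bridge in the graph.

none

The edges on the cycle E-H-C-D-E are not bridges since each lies on that cycle.
Every edge lies on some cycle, so there are no bridges.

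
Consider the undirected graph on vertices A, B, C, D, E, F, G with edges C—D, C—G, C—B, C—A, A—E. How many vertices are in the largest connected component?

F is isolated — a component by itself.
Starting from A we can reach A, B, C, D, E, G. That is one component of size 6.
The largest has 6 vertices.

6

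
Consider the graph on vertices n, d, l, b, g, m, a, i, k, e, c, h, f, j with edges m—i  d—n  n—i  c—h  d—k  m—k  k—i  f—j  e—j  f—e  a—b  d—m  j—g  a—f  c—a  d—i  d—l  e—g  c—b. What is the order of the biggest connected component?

Starting from d we can reach d, i, k, l, m, n. That is one component of size 6.
Starting from a we can reach a, b, c, e, f, g, h, j. That is one component of size 8.
The largest has 8 vertices.

8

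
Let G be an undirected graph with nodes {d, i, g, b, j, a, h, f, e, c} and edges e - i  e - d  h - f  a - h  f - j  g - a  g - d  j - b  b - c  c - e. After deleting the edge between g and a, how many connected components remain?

1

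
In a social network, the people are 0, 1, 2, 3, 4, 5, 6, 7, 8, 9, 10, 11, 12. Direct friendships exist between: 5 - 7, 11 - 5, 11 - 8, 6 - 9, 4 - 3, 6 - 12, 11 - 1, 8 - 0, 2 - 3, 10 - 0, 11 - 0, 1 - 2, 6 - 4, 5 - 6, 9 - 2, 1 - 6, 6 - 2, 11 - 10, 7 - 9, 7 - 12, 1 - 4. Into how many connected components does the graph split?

Starting from 0 we can reach 0, 1, 2, 3, 4, 5, 6, 7, 8, 9, 10, 11, 12. That is one component of size 13.
Total: 1 component.

1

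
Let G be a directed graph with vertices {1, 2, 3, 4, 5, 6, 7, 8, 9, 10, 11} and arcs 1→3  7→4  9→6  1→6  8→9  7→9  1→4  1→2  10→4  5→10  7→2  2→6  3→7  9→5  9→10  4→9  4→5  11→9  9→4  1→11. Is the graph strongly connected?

No

There is no directed path from 9 to 8, so the graph is not strongly connected.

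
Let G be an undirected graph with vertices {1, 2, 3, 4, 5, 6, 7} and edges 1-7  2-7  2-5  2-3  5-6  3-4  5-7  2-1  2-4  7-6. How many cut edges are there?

The edges on the cycle 2-3-4-2 are not bridges since each lies on that cycle.
Every edge lies on some cycle, so there are no bridges.

0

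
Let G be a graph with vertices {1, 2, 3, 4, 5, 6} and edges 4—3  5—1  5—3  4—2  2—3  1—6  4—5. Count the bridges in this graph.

2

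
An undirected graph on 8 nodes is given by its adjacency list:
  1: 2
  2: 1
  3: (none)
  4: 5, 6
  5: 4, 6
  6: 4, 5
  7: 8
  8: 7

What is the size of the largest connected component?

3 is isolated — a component by itself.
Starting from 7 we can reach 7, 8. That is one component of size 2.
Starting from 1 we can reach 1, 2. That is one component of size 2.
Starting from 4 we can reach 4, 5, 6. That is one component of size 3.
The largest has 3 vertices.

3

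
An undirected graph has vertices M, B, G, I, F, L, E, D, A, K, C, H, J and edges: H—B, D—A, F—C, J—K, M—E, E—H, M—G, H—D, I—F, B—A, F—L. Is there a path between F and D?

The component containing F is {C, F, I, L}, and D is not in it.

No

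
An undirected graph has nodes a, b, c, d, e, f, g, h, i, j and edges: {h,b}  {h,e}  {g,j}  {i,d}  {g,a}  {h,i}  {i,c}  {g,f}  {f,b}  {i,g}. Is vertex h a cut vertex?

Yes

Deleting h raises the number of components from 1 to 2, so h is a cut vertex.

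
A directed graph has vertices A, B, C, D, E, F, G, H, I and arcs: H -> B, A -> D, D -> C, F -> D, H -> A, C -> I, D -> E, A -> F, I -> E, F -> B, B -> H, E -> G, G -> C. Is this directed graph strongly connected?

There is no directed path from I to F, so the graph is not strongly connected.

No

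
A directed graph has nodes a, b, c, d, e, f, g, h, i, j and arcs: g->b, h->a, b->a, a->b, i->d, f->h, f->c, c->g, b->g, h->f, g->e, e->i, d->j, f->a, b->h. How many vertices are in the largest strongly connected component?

6

{a, b, c, f, g, h} are all mutually reachable — one SCC of size 6.
{j} is an SCC by itself.
{i} is an SCC by itself.
{e} is an SCC by itself.
{d} is an SCC by itself.
The largest has 6 vertices.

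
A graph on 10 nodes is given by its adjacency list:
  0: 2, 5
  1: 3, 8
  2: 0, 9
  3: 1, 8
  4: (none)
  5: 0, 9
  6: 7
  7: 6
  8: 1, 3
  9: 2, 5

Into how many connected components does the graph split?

4 is isolated — a component by itself.
Starting from 6 we can reach 6, 7. That is one component of size 2.
Starting from 1 we can reach 1, 3, 8. That is one component of size 3.
Starting from 0 we can reach 0, 2, 5, 9. That is one component of size 4.
Total: 4 components.

4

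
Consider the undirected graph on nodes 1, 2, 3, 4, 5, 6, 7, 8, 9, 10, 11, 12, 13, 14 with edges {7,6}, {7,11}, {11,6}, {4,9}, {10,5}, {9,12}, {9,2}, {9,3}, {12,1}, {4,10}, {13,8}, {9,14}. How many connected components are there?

3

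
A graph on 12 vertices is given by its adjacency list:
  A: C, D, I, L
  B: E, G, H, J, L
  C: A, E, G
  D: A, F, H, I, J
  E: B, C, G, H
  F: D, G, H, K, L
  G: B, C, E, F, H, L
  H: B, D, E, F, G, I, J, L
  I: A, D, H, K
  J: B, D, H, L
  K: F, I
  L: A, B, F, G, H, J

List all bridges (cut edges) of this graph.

none

The edges on the cycle H-I-K-F-L-H are not bridges since each lies on that cycle.
Every edge lies on some cycle, so there are no bridges.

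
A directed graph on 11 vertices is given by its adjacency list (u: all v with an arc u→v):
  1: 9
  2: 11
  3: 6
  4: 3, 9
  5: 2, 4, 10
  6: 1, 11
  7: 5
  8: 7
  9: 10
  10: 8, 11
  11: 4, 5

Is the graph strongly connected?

From 5 we can reach every vertex (1, 2, 3, 4, 5, 6, 7, 8, 9, 10, 11), and every vertex can reach 5 (1, 2, 3, 4, 5, 6, 7, 8, 9, 10, 11). So the whole graph is one strongly connected component.

Yes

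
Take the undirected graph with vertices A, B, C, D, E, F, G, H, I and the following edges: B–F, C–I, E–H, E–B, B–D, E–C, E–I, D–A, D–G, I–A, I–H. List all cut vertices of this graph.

B, D

Removing B increases the component count from 1 to 2, so B is a cut vertex.
Removing D increases the component count from 1 to 2, so D is a cut vertex.
By contrast removing G leaves 1 component; it is not a cut vertex. No other vertex is a cut vertex either.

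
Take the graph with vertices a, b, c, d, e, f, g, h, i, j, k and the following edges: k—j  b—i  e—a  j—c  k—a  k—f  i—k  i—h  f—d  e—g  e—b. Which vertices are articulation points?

e, f, i, j, k

Removing e increases the component count from 1 to 2, so e is a cut vertex.
Removing f increases the component count from 1 to 2, so f is a cut vertex.
Removing i increases the component count from 1 to 2, so i is a cut vertex.
Likewise j, k are cut vertices.
By contrast removing c leaves 1 component; it is not a cut vertex. No other vertex is a cut vertex either.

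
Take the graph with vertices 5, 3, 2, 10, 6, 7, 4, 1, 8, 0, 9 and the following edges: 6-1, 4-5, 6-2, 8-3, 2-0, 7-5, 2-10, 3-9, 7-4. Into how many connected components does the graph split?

3

Starting from 3 we can reach 3, 8, 9. That is one component of size 3.
Starting from 4 we can reach 4, 5, 7. That is one component of size 3.
Starting from 0 we can reach 0, 1, 2, 6, 10. That is one component of size 5.
Total: 3 components.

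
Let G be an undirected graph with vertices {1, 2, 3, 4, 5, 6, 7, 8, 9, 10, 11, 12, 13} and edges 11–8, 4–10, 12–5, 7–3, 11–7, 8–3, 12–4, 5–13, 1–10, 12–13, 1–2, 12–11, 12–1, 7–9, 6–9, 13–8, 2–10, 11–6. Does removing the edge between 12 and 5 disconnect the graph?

No

After removing 12–5, the path 12-13-5 still connects them, so the edge is not a bridge.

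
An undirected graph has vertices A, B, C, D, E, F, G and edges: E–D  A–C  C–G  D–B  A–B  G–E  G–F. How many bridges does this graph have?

The edges on the cycle A-C-G-E-D-B-A are not bridges since each lies on that cycle.
But removing G–F disconnects G from F — this is a bridge.

1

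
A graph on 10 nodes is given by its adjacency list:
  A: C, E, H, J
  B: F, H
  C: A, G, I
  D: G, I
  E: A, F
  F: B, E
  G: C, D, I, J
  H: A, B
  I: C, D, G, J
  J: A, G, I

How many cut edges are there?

The edges on the cycle C-I-D-G-C are not bridges since each lies on that cycle.
Every edge lies on some cycle, so there are no bridges.

0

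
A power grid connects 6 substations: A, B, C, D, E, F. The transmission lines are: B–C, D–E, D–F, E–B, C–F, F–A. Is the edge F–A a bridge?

Removing F–A leaves no path between F and A: the component count goes from 1 to 2. So it is a bridge.

Yes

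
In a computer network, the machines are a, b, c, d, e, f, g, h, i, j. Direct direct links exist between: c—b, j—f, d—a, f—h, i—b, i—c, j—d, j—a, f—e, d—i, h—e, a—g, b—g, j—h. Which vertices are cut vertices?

Removing j increases the component count from 1 to 2, so j is a cut vertex.
By contrast removing g leaves 1 component; it is not a cut vertex. No other vertex is a cut vertex either.

j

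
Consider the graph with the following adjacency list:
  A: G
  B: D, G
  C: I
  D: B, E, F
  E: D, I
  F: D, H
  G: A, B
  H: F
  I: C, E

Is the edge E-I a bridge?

Yes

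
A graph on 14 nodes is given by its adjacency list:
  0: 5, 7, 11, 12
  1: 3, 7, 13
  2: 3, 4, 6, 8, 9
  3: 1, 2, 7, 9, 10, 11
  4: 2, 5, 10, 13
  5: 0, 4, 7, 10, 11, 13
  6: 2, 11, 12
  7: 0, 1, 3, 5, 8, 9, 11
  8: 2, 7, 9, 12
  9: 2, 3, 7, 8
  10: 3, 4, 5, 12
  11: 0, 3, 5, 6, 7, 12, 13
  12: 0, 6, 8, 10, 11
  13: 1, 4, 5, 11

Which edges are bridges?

none

The edges on the cycle 5-11-12-10-5 are not bridges since each lies on that cycle.
Every edge lies on some cycle, so there are no bridges.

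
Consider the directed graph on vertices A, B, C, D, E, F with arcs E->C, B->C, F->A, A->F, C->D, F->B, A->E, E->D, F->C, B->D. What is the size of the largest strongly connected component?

{A, F} are all mutually reachable — one SCC of size 2.
{D} is an SCC by itself.
{C} is an SCC by itself.
{B} is an SCC by itself.
{E} is an SCC by itself.
The largest has 2 vertices.

2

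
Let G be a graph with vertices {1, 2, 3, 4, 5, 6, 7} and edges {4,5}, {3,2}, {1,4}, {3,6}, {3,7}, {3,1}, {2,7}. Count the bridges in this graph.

The edges on the cycle 3-2-7-3 are not bridges since each lies on that cycle.
But removing 1 - 4 disconnects 1 from 4; removing 3 - 6 disconnects 3 from 6; removing 4 - 5 disconnects 4 from 5; removing 3 - 1 disconnects 3 from 1 — these are bridges.
That makes 4 bridges.

4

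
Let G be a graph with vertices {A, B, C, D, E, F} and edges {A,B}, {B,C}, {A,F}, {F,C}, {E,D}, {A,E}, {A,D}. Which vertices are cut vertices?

Removing A increases the component count from 1 to 2, so A is a cut vertex.
By contrast removing C leaves 1 component; it is not a cut vertex. No other vertex is a cut vertex either.

A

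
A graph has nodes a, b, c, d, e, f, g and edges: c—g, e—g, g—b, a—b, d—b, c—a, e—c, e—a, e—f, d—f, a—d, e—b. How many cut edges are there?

0

The edges on the cycle e-c-g-e are not bridges since each lies on that cycle.
Every edge lies on some cycle, so there are no bridges.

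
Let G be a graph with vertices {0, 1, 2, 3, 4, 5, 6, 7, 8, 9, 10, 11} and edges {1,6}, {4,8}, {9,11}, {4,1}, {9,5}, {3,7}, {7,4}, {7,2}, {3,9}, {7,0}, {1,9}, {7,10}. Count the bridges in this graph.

7

The edges on the cycle 3-7-4-1-9-3 are not bridges since each lies on that cycle.
But removing 7 - 0 disconnects 7 from 0; removing 4 - 8 disconnects 4 from 8; removing 11 - 9 disconnects 11 from 9; removing 7 - 2 disconnects 7 from 2 — these are bridges.
In total 7 edges are bridges.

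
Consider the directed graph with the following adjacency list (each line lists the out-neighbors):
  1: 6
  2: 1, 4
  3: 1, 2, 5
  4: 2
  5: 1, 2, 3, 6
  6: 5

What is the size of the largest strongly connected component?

6

{1, 2, 3, 4, 5, 6} are all mutually reachable — one SCC of size 6.
The largest has 6 vertices.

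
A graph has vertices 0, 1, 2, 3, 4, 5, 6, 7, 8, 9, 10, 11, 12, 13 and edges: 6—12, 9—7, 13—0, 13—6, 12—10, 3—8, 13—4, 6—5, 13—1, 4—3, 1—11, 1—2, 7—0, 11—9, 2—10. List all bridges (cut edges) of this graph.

13-4, 3-4, 3-8, 5-6

The edges on the cycle 13-1-11-9-7-0-13 are not bridges since each lies on that cycle.
But removing 4—3 disconnects 4 from 3; removing 5—6 disconnects 5 from 6; removing 13—4 disconnects 13 from 4; removing 8—3 disconnects 8 from 3 — these are bridges.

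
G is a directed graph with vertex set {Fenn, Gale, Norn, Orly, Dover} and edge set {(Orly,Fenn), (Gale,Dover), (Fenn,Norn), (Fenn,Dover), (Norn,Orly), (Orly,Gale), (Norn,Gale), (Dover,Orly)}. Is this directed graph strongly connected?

Yes

From Dover we can reach every vertex (Fenn, Gale, Norn, Orly, Dover), and every vertex can reach Dover (Fenn, Gale, Norn, Orly, Dover). So the whole graph is one strongly connected component.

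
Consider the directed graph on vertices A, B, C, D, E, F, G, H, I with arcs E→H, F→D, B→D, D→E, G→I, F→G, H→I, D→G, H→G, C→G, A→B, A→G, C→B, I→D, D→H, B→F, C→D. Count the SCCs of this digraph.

{D, E, G, H, I} are all mutually reachable — one SCC of size 5.
{A} is an SCC by itself.
{C} is an SCC by itself.
{F} is an SCC by itself.
{B} is an SCC by itself.
That gives 5 strongly connected components.

5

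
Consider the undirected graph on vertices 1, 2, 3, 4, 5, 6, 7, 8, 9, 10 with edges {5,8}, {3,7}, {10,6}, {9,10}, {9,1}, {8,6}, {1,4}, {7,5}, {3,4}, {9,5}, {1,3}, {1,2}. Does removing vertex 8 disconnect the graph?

Deleting 8 leaves 1 component (was 1) (its neighbors 5, 6 remain connected to each other), so 8 is not a cut vertex.

No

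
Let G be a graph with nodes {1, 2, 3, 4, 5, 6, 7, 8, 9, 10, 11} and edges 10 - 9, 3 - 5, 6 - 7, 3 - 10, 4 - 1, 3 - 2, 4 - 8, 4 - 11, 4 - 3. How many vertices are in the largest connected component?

9

Starting from 6 we can reach 6, 7. That is one component of size 2.
Starting from 1 we can reach 1, 2, 3, 4, 5, 8, 9, 10, 11. That is one component of size 9.
The largest has 9 vertices.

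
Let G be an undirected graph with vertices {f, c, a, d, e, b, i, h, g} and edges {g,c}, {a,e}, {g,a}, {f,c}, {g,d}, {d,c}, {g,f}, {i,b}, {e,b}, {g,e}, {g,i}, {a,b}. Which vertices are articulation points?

g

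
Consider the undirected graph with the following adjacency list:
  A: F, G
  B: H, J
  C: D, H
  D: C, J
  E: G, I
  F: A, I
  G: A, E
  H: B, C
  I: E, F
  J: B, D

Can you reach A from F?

Yes

From F we can reach A, E, F, G, I, which includes A.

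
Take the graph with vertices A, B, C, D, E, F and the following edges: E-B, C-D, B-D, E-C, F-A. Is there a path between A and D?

The component containing A is {A, F}, and D is not in it.

No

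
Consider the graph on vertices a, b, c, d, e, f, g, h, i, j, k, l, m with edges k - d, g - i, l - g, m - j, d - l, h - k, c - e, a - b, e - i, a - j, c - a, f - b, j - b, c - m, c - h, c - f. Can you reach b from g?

From g we can reach a, b, c, d, e, f, g, h, i, j, k, l, m, which includes b.

Yes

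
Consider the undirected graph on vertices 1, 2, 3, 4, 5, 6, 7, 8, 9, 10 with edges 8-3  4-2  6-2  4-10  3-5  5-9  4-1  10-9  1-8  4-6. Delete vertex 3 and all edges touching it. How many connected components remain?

With 3 gone, the remaining components are: {7}; {1, 2, 4, 5, 6, 8, 9, 10}.
That is 2 components.

2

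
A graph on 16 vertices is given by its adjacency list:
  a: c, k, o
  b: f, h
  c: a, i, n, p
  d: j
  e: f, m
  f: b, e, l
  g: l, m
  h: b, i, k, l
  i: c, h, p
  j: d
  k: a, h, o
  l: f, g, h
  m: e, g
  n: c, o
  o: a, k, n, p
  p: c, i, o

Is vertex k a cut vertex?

No

Deleting k leaves 2 components (was 2), so k is not a cut vertex.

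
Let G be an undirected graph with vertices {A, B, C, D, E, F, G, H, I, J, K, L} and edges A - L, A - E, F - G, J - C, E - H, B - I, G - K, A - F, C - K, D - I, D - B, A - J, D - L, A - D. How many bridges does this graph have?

2

The edges on the cycle A-J-C-K-G-F-A are not bridges since each lies on that cycle.
But removing H - E disconnects H from E; removing E - A disconnects E from A — these are bridges.
That makes 2 bridges.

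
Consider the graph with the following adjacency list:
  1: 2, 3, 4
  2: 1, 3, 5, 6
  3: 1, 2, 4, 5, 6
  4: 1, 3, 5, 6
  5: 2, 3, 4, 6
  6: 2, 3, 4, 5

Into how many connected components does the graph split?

1

Starting from 1 we can reach 1, 2, 3, 4, 5, 6. That is one component of size 6.
Total: 1 component.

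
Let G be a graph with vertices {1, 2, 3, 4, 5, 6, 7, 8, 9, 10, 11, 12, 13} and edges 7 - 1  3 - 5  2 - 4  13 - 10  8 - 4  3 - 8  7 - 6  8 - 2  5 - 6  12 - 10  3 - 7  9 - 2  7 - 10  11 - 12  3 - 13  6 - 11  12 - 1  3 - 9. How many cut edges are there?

The edges on the cycle 3-5-6-11-12-1-7-3 are not bridges since each lies on that cycle.
Every edge lies on some cycle, so there are no bridges.

0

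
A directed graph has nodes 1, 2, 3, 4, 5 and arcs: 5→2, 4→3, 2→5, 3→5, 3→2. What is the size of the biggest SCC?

{2, 5} are all mutually reachable — one SCC of size 2.
{1} is an SCC by itself.
{4} is an SCC by itself.
{3} is an SCC by itself.
The largest has 2 vertices.

2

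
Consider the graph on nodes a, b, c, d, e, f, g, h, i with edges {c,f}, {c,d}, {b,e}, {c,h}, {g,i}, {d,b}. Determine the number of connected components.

3

a is isolated — a component by itself.
Starting from g we can reach g, i. That is one component of size 2.
Starting from b we can reach b, c, d, e, f, h. That is one component of size 6.
Total: 3 components.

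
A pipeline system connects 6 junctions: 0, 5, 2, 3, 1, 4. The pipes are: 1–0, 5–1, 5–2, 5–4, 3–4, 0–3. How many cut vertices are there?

Removing 5 increases the component count from 1 to 2, so 5 is a cut vertex.
By contrast removing 1 leaves 1 component; it is not a cut vertex. No other vertex is a cut vertex either.

1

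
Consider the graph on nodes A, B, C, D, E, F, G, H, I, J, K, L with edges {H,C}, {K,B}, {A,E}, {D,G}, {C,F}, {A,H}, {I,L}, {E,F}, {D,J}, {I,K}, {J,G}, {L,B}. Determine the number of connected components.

3

Starting from D we can reach D, G, J. That is one component of size 3.
Starting from B we can reach B, I, K, L. That is one component of size 4.
Starting from A we can reach A, C, E, F, H. That is one component of size 5.
Total: 3 components.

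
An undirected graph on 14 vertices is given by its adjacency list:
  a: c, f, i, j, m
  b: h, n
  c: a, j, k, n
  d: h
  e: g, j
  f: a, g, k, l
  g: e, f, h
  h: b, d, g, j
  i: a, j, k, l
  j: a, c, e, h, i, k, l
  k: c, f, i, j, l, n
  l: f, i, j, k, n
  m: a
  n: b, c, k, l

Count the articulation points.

Removing a increases the component count from 1 to 2, so a is a cut vertex.
Removing h increases the component count from 1 to 2, so h is a cut vertex.
By contrast removing b leaves 1 component; it is not a cut vertex. No other vertex is a cut vertex either.

2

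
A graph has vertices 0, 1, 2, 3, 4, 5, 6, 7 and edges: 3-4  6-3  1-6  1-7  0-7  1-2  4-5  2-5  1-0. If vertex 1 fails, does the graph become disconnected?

Yes

Deleting 1 raises the number of components from 1 to 2, so 1 is a cut vertex.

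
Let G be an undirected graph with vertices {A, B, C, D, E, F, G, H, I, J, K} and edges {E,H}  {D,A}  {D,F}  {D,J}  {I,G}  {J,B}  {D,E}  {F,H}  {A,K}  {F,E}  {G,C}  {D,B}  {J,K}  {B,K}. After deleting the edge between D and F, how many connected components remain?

2

D and F are still connected via D-E-F, so the component count stays at 2.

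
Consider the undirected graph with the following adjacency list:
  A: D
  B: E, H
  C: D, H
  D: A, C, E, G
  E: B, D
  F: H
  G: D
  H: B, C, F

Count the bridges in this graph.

The edges on the cycle E-B-H-C-D-E are not bridges since each lies on that cycle.
But removing D-G disconnects D from G; removing D-A disconnects D from A; removing H-F disconnects H from F — these are bridges.
That makes 3 bridges.

3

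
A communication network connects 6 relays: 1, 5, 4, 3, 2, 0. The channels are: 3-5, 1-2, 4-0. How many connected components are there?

3

Starting from 1 we can reach 1, 2. That is one component of size 2.
Starting from 0 we can reach 0, 4. That is one component of size 2.
Starting from 3 we can reach 3, 5. That is one component of size 2.
Total: 3 components.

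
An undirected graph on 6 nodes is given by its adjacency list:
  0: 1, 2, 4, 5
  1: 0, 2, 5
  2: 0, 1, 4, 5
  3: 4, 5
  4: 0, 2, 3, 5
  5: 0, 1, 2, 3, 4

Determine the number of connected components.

Starting from 0 we can reach 0, 1, 2, 3, 4, 5. That is one component of size 6.
Total: 1 component.

1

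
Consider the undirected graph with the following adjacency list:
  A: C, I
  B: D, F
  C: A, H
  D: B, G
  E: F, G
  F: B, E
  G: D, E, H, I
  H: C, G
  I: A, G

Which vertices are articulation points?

Removing G increases the component count from 1 to 2, so G is a cut vertex.
By contrast removing C leaves 1 component; it is not a cut vertex. No other vertex is a cut vertex either.

G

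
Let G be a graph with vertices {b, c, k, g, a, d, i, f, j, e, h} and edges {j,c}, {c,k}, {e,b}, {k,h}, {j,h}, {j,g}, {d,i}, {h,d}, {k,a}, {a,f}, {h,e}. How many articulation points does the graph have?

6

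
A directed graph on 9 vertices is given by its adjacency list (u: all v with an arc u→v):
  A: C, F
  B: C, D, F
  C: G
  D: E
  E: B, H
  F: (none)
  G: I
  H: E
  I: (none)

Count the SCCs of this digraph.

{B, D, E, H} are all mutually reachable — one SCC of size 4.
{A} is an SCC by itself.
{C} is an SCC by itself.
{F} is an SCC by itself.
{I} is an SCC by itself.
(and 1 more singleton SCC)
That gives 6 strongly connected components.

6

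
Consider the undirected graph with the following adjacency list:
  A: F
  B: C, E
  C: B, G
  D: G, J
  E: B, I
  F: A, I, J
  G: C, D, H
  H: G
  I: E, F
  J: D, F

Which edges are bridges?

A-F, G-H

The edges on the cycle I-F-J-D-G-C-B-E-I are not bridges since each lies on that cycle.
But removing H-G disconnects H from G; removing A-F disconnects A from F — these are bridges.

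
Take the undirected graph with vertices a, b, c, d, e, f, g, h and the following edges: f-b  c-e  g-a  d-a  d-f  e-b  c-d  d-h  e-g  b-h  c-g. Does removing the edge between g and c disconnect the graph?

No

After removing g-c, the path g-e-c still connects them, so the edge is not a bridge.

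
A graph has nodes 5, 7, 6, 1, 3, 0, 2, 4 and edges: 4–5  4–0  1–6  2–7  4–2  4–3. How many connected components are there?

2

Starting from 1 we can reach 1, 6. That is one component of size 2.
Starting from 0 we can reach 0, 2, 3, 4, 5, 7. That is one component of size 6.
Total: 2 components.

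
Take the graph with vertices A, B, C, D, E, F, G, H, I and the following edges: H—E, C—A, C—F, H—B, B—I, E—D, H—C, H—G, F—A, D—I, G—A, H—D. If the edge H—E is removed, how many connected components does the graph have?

1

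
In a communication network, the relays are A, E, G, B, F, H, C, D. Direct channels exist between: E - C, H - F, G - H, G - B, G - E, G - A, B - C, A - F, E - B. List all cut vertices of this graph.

Removing G increases the component count from 2 to 3, so G is a cut vertex.
By contrast removing B leaves 2 components; it is not a cut vertex. No other vertex is a cut vertex either.

G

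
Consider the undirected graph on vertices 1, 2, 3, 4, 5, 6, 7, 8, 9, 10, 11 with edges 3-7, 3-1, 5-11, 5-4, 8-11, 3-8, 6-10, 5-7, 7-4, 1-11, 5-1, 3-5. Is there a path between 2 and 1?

No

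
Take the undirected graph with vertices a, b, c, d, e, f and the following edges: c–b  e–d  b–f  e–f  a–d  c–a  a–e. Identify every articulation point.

none

Removing d, for instance, still leaves 1 component. No single vertex removal increases the component count — the graph has no articulation points.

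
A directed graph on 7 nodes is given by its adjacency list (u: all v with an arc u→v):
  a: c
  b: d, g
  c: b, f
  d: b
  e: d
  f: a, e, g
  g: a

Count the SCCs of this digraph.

{a, b, c, d, e, f, g} are all mutually reachable — one SCC of size 7.
That gives 1 strongly connected component.

1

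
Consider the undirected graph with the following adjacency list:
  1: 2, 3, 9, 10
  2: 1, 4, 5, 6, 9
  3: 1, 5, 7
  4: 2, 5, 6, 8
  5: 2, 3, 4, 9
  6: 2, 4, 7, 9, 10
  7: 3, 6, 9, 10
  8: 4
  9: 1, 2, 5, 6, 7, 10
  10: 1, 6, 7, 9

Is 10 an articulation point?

Deleting 10 leaves 1 component (was 1) (its neighbors 1, 6, 7, 9 remain connected to each other), so 10 is not a cut vertex.

No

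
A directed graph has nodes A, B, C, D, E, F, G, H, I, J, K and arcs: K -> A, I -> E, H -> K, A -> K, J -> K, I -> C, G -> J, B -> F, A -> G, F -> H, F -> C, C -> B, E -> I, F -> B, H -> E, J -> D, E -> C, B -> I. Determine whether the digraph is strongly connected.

There is no directed path from D to H, so the graph is not strongly connected.

No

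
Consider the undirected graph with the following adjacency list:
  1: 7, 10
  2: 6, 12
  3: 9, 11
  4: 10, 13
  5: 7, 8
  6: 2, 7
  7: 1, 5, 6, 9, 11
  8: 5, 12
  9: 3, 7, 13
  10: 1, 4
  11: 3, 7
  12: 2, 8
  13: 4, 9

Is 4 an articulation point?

No

Deleting 4 leaves 1 component (was 1) (its neighbors 10, 13 remain connected to each other), so 4 is not a cut vertex.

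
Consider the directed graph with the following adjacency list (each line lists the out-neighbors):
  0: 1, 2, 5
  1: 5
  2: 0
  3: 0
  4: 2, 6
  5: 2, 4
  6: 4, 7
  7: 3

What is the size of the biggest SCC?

8

{0, 1, 2, 3, 4, 5, 6, 7} are all mutually reachable — one SCC of size 8.
The largest has 8 vertices.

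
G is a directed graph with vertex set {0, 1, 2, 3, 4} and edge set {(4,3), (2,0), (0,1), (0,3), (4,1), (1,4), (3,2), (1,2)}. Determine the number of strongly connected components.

1

{0, 1, 2, 3, 4} are all mutually reachable — one SCC of size 5.
That gives 1 strongly connected component.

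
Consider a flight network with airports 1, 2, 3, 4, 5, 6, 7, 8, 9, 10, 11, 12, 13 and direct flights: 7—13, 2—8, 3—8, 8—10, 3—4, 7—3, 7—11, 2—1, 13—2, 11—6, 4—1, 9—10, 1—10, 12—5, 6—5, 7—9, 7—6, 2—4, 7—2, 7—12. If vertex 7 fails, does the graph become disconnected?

Deleting 7 raises the number of components from 1 to 2, so 7 is a cut vertex.

Yes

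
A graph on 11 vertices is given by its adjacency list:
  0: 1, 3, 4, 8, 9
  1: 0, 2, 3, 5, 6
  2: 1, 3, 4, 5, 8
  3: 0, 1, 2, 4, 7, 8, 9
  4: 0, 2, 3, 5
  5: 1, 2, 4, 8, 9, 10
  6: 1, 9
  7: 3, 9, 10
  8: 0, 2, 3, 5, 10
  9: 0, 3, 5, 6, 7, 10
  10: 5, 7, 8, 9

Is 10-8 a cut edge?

No

After removing 10-8, the path 10-5-8 still connects them, so the edge is not a bridge.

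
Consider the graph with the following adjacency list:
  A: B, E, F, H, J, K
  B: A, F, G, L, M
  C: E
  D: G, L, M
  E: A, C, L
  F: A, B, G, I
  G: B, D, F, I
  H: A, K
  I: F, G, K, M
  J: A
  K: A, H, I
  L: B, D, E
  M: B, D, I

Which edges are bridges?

A-J, C-E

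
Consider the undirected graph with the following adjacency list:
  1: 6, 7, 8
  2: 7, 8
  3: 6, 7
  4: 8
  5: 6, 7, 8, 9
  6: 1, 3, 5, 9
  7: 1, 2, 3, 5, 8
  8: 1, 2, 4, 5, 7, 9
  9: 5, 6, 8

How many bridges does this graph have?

1

The edges on the cycle 8-5-7-3-6-1-8 are not bridges since each lies on that cycle.
But removing 4-8 disconnects 4 from 8 — this is a bridge.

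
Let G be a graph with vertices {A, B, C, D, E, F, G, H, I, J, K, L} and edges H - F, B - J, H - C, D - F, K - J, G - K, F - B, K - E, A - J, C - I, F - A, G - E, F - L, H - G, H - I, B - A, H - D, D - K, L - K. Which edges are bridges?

none

The edges on the cycle H-G-K-L-F-H are not bridges since each lies on that cycle.
Every edge lies on some cycle, so there are no bridges.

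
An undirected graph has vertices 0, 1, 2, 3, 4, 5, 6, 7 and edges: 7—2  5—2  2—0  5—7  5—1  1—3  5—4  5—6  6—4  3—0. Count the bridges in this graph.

0

The edges on the cycle 5-6-4-5 are not bridges since each lies on that cycle.
Every edge lies on some cycle, so there are no bridges.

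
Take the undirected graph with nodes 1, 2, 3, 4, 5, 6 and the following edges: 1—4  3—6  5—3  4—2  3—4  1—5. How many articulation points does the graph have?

Removing 3 increases the component count from 1 to 2, so 3 is a cut vertex.
Removing 4 increases the component count from 1 to 2, so 4 is a cut vertex.
By contrast removing 1 leaves 1 component; it is not a cut vertex. No other vertex is a cut vertex either.

2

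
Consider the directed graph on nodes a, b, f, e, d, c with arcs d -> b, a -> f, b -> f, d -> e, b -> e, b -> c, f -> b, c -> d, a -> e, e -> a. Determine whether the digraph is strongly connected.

From b we can reach every vertex (a, b, c, d, e, f), and every vertex can reach b (a, b, c, d, e, f). So the whole graph is one strongly connected component.

Yes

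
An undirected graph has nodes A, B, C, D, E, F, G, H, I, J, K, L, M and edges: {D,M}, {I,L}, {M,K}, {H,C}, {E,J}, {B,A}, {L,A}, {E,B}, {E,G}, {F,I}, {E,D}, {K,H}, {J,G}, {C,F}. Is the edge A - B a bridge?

After removing A - B, the path A-L-I-F-C-H-K-M-D-E-B still connects them, so the edge is not a bridge.

No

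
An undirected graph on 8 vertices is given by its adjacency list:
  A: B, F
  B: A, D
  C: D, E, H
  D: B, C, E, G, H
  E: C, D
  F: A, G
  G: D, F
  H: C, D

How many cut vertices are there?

Removing D increases the component count from 1 to 2, so D is a cut vertex.
By contrast removing E leaves 1 component; it is not a cut vertex. No other vertex is a cut vertex either.

1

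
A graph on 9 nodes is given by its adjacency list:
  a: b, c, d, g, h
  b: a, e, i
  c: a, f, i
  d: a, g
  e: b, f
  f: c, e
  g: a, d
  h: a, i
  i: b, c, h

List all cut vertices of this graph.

a

Removing a increases the component count from 1 to 2, so a is a cut vertex.
By contrast removing h leaves 1 component; it is not a cut vertex. No other vertex is a cut vertex either.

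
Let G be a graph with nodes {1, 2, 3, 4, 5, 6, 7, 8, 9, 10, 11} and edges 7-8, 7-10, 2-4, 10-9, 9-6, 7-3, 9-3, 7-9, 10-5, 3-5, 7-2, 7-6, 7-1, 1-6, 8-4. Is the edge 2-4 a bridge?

No

After removing 2-4, the path 2-7-8-4 still connects them, so the edge is not a bridge.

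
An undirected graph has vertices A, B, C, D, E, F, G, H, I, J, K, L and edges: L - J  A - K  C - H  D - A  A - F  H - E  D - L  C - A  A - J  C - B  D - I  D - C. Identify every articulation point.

A, C, D, H

Removing A increases the component count from 2 to 4, so A is a cut vertex.
Removing C increases the component count from 2 to 4, so C is a cut vertex.
Removing D increases the component count from 2 to 3, so D is a cut vertex.
Likewise H is a cut vertex.
By contrast removing B leaves 2 components; it is not a cut vertex. No other vertex is a cut vertex either.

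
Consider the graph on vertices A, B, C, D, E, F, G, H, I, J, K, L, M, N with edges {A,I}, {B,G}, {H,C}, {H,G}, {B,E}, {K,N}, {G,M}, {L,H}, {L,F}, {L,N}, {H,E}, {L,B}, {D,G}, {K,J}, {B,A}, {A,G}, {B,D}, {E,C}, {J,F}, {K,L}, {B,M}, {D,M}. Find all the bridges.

The edges on the cycle B-D-M-B are not bridges since each lies on that cycle.
But removing I—A disconnects I from A — this is a bridge.

A-I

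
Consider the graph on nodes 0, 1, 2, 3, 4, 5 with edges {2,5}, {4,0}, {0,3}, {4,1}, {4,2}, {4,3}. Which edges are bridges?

1-4, 2-4, 2-5

The edges on the cycle 4-0-3-4 are not bridges since each lies on that cycle.
But removing 2–5 disconnects 2 from 5; removing 4–1 disconnects 4 from 1; removing 4–2 disconnects 4 from 2 — these are bridges.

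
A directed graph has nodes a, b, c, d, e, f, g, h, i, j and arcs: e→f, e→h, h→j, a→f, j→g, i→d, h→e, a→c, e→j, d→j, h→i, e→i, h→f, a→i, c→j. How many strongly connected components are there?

9

{e, h} are all mutually reachable — one SCC of size 2.
{b} is an SCC by itself.
{i} is an SCC by itself.
{j} is an SCC by itself.
{a} is an SCC by itself.
(and 4 more singleton SCCs)
That gives 9 strongly connected components.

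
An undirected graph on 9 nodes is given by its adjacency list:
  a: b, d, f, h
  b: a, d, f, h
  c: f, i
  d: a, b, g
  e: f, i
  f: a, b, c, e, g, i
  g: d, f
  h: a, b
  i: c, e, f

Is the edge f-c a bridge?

After removing f-c, the path f-i-c still connects them, so the edge is not a bridge.

No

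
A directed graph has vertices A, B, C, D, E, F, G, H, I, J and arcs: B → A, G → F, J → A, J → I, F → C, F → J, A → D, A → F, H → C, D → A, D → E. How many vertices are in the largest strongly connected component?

{A, D, F, J} are all mutually reachable — one SCC of size 4.
{G} is an SCC by itself.
{H} is an SCC by itself.
{C} is an SCC by itself.
{E} is an SCC by itself.
(and 2 more singleton SCCs)
The largest has 4 vertices.

4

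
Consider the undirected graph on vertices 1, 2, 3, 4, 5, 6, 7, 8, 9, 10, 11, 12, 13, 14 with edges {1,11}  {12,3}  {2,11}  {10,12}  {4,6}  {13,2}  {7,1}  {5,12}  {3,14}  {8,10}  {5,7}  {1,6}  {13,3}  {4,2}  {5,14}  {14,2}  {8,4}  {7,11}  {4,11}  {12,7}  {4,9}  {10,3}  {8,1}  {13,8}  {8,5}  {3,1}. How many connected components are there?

1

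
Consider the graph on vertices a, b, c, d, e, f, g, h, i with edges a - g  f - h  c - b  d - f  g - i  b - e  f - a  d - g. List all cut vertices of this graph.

b, f, g

Removing b increases the component count from 2 to 3, so b is a cut vertex.
Removing f increases the component count from 2 to 3, so f is a cut vertex.
Removing g increases the component count from 2 to 3, so g is a cut vertex.
By contrast removing a leaves 2 components; it is not a cut vertex. No other vertex is a cut vertex either.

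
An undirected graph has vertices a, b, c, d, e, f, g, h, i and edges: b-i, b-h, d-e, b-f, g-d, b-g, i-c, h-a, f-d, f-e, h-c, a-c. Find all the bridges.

The edges on the cycle b-g-d-e-f-b are not bridges since each lies on that cycle.
Every edge lies on some cycle, so there are no bridges.

none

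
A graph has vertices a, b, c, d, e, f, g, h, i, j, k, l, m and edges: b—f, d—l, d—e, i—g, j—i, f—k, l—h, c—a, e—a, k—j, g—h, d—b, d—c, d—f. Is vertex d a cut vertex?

Deleting d raises the number of components from 2 to 3, so d is a cut vertex.

Yes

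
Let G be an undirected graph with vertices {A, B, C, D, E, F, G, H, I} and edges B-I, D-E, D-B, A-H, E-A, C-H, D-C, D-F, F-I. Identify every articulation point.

D

Removing D increases the component count from 2 to 3, so D is a cut vertex.
By contrast removing A leaves 2 components; it is not a cut vertex. No other vertex is a cut vertex either.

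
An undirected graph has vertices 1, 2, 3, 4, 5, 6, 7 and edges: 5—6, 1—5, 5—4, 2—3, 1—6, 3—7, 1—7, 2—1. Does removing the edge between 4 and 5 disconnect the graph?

Yes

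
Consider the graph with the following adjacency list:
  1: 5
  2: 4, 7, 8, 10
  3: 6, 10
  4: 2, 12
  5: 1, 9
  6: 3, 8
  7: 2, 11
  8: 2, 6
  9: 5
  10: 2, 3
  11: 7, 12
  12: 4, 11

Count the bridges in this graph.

2

The edges on the cycle 2-4-12-11-7-2 are not bridges since each lies on that cycle.
But removing 5-1 disconnects 5 from 1; removing 9-5 disconnects 9 from 5 — these are bridges.
That makes 2 bridges.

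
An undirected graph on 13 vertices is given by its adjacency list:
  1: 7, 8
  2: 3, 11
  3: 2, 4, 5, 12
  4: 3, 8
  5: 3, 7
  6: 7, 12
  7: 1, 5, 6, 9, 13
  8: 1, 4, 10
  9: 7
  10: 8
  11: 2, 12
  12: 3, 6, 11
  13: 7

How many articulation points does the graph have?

Removing 7 increases the component count from 1 to 3, so 7 is a cut vertex.
Removing 8 increases the component count from 1 to 2, so 8 is a cut vertex.
By contrast removing 6 leaves 1 component; it is not a cut vertex. No other vertex is a cut vertex either.

2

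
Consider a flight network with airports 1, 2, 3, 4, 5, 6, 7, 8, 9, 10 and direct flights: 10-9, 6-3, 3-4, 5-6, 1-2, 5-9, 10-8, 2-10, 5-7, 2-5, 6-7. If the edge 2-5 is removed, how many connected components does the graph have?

1

2 and 5 are still connected via 2-10-9-5, so the component count stays at 1.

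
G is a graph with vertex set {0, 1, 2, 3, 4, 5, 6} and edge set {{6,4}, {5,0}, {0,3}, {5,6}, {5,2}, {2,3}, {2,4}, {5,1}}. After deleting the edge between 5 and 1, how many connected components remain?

2

Before removal there is 1 component.
5—1 is a bridge — removing it separates 5's side from 1's side.
After removal: 2 components.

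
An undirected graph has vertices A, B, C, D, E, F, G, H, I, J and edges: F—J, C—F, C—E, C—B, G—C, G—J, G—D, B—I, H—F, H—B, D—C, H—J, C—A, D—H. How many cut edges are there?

3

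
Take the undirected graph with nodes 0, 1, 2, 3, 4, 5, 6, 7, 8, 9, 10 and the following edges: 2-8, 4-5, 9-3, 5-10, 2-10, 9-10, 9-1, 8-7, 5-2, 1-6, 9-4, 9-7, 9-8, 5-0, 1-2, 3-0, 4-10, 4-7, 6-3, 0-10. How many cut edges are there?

0

The edges on the cycle 4-5-2-8-7-4 are not bridges since each lies on that cycle.
Every edge lies on some cycle, so there are no bridges.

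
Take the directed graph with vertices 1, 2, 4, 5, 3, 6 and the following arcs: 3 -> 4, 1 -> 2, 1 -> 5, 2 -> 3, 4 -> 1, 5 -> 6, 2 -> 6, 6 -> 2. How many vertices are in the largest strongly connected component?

6

{1, 2, 3, 4, 5, 6} are all mutually reachable — one SCC of size 6.
The largest has 6 vertices.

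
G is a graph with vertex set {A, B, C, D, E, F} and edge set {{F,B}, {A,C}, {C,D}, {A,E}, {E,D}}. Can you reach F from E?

The component containing E is {A, C, D, E}, and F is not in it.

No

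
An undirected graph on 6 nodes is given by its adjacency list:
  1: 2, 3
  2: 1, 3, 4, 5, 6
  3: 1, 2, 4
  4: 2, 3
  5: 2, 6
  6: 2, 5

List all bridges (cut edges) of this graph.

none

The edges on the cycle 2-6-5-2 are not bridges since each lies on that cycle.
Every edge lies on some cycle, so there are no bridges.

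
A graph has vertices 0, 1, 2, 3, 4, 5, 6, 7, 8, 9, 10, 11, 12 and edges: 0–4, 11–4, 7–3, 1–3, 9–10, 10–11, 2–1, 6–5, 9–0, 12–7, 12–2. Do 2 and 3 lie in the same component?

From 2 we can reach 1, 2, 3, 7, 12, which includes 3.

Yes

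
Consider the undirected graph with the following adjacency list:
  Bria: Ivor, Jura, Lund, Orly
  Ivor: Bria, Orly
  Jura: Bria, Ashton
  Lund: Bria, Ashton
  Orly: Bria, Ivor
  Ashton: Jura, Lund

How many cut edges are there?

The edges on the cycle Bria-Orly-Ivor-Bria are not bridges since each lies on that cycle.
Every edge lies on some cycle, so there are no bridges.

0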